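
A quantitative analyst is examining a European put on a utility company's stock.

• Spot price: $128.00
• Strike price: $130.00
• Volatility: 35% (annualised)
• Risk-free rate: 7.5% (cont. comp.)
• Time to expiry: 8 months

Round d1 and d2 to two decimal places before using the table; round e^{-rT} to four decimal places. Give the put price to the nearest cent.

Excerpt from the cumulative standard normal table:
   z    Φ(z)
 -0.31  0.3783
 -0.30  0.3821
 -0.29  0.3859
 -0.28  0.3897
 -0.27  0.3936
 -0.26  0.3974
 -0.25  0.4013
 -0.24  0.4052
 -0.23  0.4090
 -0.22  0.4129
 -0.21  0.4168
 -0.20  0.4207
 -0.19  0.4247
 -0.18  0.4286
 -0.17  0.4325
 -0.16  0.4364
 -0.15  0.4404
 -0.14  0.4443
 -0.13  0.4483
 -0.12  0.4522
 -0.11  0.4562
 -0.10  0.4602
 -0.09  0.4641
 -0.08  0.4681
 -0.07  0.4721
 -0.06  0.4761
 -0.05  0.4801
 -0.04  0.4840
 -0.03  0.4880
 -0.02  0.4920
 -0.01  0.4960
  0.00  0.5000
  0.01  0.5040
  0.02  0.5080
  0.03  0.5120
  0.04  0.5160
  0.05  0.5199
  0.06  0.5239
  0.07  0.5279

$11.95

σ√T = 0.35·√0.6667 = 0.2858
d₁ = [ln(128/130) + (0.075 + 0.35²/2)·0.6667] / 0.2858 = [-0.0155 + 0.0908] / 0.2858 = 0.2636 ≈ 0.26
d₂ = d₁ − σ√T = 0.2636 − 0.2858 = -0.0222 ≈ -0.02
e^(−rT) = e^(−0.075·0.6667) = 0.9512
P = 130·0.9512·N(0.02) − 128·N(-0.26) = 130·0.9512·0.5080 − 128·0.3974 = 62.8172 − 50.8672 = 11.9500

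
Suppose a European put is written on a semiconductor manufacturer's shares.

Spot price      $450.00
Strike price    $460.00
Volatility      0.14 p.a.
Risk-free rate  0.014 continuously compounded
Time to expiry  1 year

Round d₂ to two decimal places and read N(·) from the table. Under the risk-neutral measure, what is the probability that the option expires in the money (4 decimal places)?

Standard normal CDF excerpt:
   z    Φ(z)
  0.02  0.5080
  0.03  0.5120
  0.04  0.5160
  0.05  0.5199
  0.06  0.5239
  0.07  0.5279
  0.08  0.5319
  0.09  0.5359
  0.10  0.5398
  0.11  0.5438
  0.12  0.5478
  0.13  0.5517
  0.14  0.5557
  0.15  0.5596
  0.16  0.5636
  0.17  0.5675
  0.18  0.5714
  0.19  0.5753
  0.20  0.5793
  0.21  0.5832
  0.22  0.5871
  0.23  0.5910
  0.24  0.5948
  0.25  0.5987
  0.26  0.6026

0.5517

σ√T = 0.14·√1 = 0.1400
ln(S/K) + (r + σ²/2)T = ln(450/460) + (0.014 + 0.14²/2)·1 = -0.0220 + 0.0238 = 0.0018
d₁ = 0.0018 / 0.1400 = 0.0130 → 0.01
d₂ = d₁ − σ√T = 0.0130 − 0.1400 = -0.1270 → -0.13
Risk-neutral Pr[S_T < K] = N(−d₂) = N(0.13) = 0.5517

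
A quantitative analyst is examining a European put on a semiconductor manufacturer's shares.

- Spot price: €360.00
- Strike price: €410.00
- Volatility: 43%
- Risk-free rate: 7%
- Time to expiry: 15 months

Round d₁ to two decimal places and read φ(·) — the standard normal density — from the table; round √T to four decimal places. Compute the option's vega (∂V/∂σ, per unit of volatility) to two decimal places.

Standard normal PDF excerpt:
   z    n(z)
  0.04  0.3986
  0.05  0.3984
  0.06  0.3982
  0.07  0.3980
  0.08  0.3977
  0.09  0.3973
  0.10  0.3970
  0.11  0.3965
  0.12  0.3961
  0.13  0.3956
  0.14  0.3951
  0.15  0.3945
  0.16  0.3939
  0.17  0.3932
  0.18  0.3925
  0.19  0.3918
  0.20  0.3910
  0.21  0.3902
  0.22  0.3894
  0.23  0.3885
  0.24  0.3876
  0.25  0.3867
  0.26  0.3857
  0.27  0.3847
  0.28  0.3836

σ√T = 0.43 × 1.1180 = 0.4808
d₁ = [ln(360/410) + (0.07 + 0.43²/2)·1.25] / 0.4808 = [-0.1301 + 0.2031] / 0.4808 = 0.1519 ≈ 0.15
√T = √1.25 = 1.1180
φ(d₁) = φ(0.15) = 0.3945
vega = S·φ(d₁)·√T = 360·0.3945·1.1180 = 158.7784

158.78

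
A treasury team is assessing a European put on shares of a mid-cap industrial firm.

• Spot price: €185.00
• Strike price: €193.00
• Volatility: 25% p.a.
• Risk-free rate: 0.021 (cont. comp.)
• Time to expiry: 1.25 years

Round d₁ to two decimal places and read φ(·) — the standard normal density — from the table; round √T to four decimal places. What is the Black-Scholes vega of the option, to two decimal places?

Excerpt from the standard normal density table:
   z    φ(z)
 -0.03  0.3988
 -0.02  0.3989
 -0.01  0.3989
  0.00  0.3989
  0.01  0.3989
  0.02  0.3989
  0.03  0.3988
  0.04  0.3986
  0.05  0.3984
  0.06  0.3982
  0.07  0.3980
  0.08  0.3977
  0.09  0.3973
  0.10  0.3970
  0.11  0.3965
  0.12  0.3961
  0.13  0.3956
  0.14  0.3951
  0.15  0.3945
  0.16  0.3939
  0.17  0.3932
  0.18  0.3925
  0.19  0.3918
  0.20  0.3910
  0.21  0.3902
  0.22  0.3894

82.26

T = 1.25;  σ√T = 0.2795
d₁ = [ln(185/193) + (0.021 + 0.25²/2)·1.25] / 0.2795 = [-0.0423 + 0.0653] / 0.2795 = 0.0822 which rounds to 0.08
√T = √1.25 = 1.1180
φ(d₁) = φ(0.08) = 0.3977
vega = S·φ(d₁)·√T = 185·0.3977·1.1180 = 82.2563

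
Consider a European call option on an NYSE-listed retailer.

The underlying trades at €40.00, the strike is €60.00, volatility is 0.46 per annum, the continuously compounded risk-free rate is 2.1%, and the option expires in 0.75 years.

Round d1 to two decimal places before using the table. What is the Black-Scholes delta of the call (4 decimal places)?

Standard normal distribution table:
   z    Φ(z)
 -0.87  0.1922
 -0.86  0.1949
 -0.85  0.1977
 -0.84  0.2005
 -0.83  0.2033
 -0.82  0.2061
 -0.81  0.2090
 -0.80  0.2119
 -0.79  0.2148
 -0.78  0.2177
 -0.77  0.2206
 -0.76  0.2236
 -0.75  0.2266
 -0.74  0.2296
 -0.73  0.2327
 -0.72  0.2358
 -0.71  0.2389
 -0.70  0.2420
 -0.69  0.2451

T = 0.75;  σ√T = 0.3984
ln(S/K) + (r + σ²/2)T = ln(40/60) + (0.021 + 0.46²/2)·0.75 = -0.4055 + 0.0951 = -0.3104
d₁ = -0.3104 / 0.3984 = -0.7791 ≈ -0.78
N(d₁) = N(-0.78) = 0.2177
Δ_call = N(d₁) = 0.2177

0.2177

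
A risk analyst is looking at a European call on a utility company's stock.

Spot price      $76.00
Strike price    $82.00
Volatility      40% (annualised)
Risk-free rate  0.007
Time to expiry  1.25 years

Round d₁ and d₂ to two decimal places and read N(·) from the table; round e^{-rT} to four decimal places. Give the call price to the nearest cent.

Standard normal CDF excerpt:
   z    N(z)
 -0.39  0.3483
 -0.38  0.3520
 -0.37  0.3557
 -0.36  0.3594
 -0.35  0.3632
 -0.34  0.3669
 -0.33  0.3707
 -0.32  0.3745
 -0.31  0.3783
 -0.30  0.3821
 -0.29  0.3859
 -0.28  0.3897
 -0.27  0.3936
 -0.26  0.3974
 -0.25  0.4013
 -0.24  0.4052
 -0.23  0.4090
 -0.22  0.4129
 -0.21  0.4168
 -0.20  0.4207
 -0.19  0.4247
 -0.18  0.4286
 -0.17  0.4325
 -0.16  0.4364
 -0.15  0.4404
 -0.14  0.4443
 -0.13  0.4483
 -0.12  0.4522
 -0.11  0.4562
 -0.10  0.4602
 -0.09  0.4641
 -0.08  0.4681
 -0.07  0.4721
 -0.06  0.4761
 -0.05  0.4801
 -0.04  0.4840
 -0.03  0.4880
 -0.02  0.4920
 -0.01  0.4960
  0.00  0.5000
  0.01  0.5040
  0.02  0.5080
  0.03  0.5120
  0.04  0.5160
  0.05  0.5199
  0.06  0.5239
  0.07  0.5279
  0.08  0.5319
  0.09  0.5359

σ√T = 0.4 × 1.1180 = 0.4472
ln(S/K) + (r + σ²/2)T = ln(76/82) + (0.007 + 0.4²/2)·1.25 = -0.0760 + 0.1088 = 0.0328
d₁ = 0.0328 / 0.4472 = 0.0733 ⇒ 0.07
d₂ = d₁ − σ√T = 0.0733 − 0.4472 = -0.3740 ⇒ -0.37
exp(−rT) = exp(−0.007·1.25) = 0.9913
N(d₁) = N(0.07) = 0.5279;  N(d₂) = N(-0.37) = 0.3557
C = 76·0.5279 − 82·0.9913·0.3557 = 40.1204 − 28.9136 = 11.2068

$11.21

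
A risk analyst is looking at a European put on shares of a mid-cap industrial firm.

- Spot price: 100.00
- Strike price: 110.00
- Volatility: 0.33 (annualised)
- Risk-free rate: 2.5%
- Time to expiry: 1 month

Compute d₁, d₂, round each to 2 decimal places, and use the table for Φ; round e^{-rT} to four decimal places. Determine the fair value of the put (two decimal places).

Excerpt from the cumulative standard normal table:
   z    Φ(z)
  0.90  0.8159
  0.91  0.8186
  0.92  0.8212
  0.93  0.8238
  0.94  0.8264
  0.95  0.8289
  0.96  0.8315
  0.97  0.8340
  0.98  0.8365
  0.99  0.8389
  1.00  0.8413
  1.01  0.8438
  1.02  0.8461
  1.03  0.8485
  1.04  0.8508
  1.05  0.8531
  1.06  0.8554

10.76

σ√T = 0.33 × 0.2887 = 0.0953
d₁ = [ln(100/110) + (0.025 + ½·0.33²)·0.08333] / (σ√T) = (-0.0953 + 0.0066) / 0.0953 = -0.9310 ≈ -0.93
d₂ = -0.9310 − 0.0953 = -1.0263 ≈ -1.03
exp(−rT) = exp(−0.025·0.08333) = 0.9979
P = 110·0.9979·N(1.03) − 100·N(0.93) = 110·0.9979·0.8485 − 100·0.8238 = 93.1390 − 82.3800 = 10.7590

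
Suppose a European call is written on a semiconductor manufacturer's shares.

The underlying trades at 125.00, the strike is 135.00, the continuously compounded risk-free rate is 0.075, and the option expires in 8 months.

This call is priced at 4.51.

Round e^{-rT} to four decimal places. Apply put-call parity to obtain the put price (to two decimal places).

e^(−rT) = e^(−0.075·0.6667) = 0.9512
Put-call parity: C − P = S − K·e^(−rT) = 125 − 135·0.9512 = 125 − 128.4120 = -3.4120
P = C − (C − P) = 4.51 − (-3.4120) = 7.9220

7.92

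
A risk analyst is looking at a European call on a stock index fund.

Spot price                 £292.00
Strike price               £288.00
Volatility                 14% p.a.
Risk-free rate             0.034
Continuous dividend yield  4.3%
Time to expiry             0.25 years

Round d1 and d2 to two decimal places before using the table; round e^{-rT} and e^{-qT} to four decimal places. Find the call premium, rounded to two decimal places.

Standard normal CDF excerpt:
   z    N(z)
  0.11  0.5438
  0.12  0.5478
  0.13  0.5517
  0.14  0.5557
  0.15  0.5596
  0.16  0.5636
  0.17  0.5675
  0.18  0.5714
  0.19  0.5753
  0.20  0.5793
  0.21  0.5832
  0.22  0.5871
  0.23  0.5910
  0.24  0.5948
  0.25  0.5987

σ√T = 0.14 × 0.5000 = 0.0700
ln(S/K) + (r − q + σ²/2)T = ln(292/288) + (0.034 − 0.043 + 0.14²/2)·0.25 = 0.0138 + 0.0002 = 0.0140
d₁ = 0.0140 / 0.0700 = 0.1999 which rounds to 0.20
d₂ = d₁ − σ√T = 0.1999 − 0.0700 = 0.1299 which rounds to 0.13
exp(−qT) = exp(−0.043·0.25) = 0.9893;  exp(−rT) = exp(−0.034·0.25) = 0.9915
C = 292·0.9893·N(0.20) − 288·0.9915·N(0.13) = 292·0.9893·0.5793 − 288·0.9915·0.5517 = 167.3456 − 157.5390 = 9.8066

£9.81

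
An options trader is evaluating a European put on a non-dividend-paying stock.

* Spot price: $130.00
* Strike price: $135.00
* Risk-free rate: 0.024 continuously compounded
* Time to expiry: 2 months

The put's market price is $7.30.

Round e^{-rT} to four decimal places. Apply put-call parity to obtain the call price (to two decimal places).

exp(−rT) = exp(−0.024·0.1667) = 0.9960
Put-call parity: C − P = S − K·e^(−rT) = 130 − 135·0.9960 = 130 − 134.4600 = -4.4600
C = P + (C − P) = 7.30 + (-4.4600) = 2.8400

$2.84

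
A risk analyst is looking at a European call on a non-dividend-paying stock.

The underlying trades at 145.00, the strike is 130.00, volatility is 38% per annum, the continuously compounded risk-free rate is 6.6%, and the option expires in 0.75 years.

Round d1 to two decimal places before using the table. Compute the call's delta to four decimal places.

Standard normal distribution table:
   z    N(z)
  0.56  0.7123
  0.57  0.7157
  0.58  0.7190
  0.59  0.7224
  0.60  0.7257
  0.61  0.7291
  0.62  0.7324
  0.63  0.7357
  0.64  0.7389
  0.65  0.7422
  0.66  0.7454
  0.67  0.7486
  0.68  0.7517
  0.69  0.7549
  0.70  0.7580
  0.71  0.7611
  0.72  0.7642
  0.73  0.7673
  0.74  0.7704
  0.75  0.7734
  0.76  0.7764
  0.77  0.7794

σ√T = 0.38·√0.75 = 0.3291
ln(S/K) + (r + σ²/2)T = ln(145/130) + (0.066 + 0.38²/2)·0.75 = 0.1092 + 0.1036 = 0.2128
d₁ = 0.2128 / 0.3291 = 0.6468 which rounds to 0.65
N(d₁) = N(0.65) = 0.7422
Δ_call = N(d₁) = 0.7422

0.7422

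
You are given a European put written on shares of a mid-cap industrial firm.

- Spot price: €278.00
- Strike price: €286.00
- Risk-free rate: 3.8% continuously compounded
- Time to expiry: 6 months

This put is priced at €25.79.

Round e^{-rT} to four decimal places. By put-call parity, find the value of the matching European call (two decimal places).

€23.17

e^(−rT) = e^(−0.038·0.5) = 0.9812
Put-call parity: C − P = S − K·e^(−rT) = 278 − 286·0.9812 = 278 − 280.6232 = -2.6232
C = P + (C − P) = 25.79 + (-2.6232) = 23.1668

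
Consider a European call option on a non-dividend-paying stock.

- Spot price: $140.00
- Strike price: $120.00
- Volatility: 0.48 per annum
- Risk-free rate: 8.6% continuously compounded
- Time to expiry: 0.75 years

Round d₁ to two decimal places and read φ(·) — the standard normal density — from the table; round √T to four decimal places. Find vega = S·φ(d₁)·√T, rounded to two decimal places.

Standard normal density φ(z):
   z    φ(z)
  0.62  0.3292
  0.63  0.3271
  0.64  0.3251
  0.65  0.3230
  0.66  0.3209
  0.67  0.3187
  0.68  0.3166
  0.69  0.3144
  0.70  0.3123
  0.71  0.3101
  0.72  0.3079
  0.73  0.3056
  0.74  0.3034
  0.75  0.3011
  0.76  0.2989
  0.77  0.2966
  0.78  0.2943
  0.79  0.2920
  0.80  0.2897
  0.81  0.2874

σ√T = 0.48·√0.75 = 0.4157
d₁ = [ln(140/120) + (0.086 + 0.48²/2)·0.75] / 0.4157 = [0.1542 + 0.1509] / 0.4157 = 0.7338 ⇒ 0.73
√T = √0.75 = 0.8660
φ(d₁) = φ(0.73) = 0.3056
vega = S·φ(d₁)·√T = 140·0.3056·0.8660 = 37.0509

37.05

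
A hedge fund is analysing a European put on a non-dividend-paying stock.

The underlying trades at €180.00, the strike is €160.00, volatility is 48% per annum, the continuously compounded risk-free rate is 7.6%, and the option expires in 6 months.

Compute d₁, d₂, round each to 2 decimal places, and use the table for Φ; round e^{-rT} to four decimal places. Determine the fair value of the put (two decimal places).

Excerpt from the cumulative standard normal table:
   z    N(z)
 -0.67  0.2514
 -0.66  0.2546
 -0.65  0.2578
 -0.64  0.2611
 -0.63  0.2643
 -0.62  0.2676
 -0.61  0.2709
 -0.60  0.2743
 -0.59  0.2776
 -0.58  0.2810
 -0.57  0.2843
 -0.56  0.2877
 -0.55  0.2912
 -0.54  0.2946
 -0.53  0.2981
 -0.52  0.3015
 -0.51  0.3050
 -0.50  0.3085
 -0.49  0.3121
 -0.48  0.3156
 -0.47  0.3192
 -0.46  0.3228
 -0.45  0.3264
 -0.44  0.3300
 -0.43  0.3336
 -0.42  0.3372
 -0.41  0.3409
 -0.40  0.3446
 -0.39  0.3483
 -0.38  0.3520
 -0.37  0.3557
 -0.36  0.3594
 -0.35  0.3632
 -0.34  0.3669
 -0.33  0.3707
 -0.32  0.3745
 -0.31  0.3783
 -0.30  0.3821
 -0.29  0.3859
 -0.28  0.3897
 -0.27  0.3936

T = 0.5;  σ√T = 0.3394
d₁ = [ln(180/160) + (0.076 + ½·0.48²)·0.5] / (σ√T) = (0.1178 + 0.0956) / 0.3394 = 0.6287 ≈ 0.63
d₂ = 0.6287 − 0.3394 = 0.2893 ≈ 0.29
e^(−rT) = e^(−0.076·0.5) = 0.9627
N(−d₂) = N(-0.29) = 0.3859;  N(−d₁) = N(-0.63) = 0.2643
P = 160·0.9627·0.3859 − 180·0.2643 = 59.4409 − 47.5740 = 11.8669

€11.87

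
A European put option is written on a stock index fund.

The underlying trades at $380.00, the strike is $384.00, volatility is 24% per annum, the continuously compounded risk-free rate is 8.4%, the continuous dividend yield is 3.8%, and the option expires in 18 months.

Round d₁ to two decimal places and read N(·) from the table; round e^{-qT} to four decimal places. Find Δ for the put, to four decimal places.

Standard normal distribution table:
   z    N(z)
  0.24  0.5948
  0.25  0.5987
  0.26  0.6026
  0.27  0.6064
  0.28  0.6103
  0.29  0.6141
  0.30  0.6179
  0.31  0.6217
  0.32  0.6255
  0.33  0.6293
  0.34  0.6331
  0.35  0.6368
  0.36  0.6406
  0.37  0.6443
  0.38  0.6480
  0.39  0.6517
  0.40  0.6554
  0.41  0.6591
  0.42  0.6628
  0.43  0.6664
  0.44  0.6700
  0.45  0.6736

T = 1.5;  σ√T = 0.2939
d₁ = [ln(380/384) + (0.084 − 0.038 + 0.24²/2)·1.5] / 0.2939 = [-0.0105 + 0.1122] / 0.2939 = 0.3461 which rounds to 0.35
N(d₁) = N(0.35) = 0.6368
Δ_put = e^(−qT)·(N(d₁) − 1) = 0.9446·(0.6368 − 1) = -0.3431

-0.3431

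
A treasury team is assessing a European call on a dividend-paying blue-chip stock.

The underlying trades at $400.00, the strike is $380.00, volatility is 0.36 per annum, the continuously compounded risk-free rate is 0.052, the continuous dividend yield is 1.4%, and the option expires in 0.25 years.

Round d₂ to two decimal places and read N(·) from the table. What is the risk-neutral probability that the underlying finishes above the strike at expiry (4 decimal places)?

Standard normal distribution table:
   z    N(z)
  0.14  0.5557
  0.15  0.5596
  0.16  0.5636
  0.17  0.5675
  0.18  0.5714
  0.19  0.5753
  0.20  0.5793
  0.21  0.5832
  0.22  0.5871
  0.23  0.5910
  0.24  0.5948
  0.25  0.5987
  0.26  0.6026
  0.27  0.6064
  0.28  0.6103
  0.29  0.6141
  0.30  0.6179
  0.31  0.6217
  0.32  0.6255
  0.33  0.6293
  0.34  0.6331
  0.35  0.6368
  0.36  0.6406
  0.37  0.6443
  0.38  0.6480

0.5987

σ√T = 0.36·√0.25 = 0.1800
ln(S/K) + (r − q + σ²/2)T = ln(400/380) + (0.052 − 0.014 + 0.36²/2)·0.25 = 0.0513 + 0.0257 = 0.0770
d₁ = 0.0770 / 0.1800 = 0.4277 ≈ 0.43
d₂ = d₁ − σ√T = 0.4277 − 0.1800 = 0.2477 ≈ 0.25
Pr(exercise) under Q = N(d₂) = 0.5987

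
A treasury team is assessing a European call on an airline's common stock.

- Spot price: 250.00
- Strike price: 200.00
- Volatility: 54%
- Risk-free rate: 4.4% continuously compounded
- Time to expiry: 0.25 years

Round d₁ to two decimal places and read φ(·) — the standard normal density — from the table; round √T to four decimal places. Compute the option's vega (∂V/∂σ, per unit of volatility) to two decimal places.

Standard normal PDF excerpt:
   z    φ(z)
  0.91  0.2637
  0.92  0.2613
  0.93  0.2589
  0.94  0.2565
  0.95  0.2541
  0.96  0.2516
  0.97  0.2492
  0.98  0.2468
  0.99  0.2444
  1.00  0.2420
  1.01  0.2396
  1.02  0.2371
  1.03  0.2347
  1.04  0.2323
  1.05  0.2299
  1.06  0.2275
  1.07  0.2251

30.25

σ√T = 0.54·√0.25 = 0.2700
d₁ = [ln(250/200) + (0.044 + 0.54²/2)·0.25] / 0.2700 = [0.2231 + 0.0475] / 0.2700 = 1.0022 ≈ 1.00
√T = √0.25 = 0.5000
φ(d₁) = φ(1.00) = 0.2420
vega = S·φ(d₁)·√T = 250·0.2420·0.5000 = 30.2500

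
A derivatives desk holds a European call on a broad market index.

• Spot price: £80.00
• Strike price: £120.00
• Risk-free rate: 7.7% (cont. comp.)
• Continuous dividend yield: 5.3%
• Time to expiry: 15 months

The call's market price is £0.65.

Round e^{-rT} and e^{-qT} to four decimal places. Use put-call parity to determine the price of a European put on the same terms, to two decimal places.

£34.76

e^(−qT) = e^(−0.053·1.25) = 0.9359;  e^(−rT) = e^(−0.077·1.25) = 0.9082
Put-call parity: C − P = S·e^(−qT) − K·e^(−rT) = 80·0.9359 − 120·0.9082 = 74.8720 − 108.9840 = -34.1120
P = C − (C − P) = 0.65 − (-34.1120) = 34.7620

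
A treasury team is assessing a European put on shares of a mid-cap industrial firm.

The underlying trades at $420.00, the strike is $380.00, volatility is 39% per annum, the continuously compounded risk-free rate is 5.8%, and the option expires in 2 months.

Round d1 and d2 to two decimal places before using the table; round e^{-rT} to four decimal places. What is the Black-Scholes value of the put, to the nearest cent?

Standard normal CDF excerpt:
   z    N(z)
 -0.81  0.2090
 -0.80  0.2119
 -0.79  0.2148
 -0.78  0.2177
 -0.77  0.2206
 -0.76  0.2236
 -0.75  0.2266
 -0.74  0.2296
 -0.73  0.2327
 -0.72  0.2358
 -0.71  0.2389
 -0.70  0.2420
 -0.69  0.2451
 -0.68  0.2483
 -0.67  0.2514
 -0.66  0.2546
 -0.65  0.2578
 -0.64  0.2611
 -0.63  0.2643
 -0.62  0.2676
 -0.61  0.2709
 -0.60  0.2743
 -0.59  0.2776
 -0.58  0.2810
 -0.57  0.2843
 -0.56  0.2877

T = 0.1667;  σ√T = 0.1592
ln(S/K) + (r + σ²/2)T = ln(420/380) + (0.058 + 0.39²/2)·0.1667 = 0.1001 + 0.0223 = 0.1224
d₁ = 0.1224 / 0.1592 = 0.7689 → 0.77
d₂ = d₁ − σ√T = 0.7689 − 0.1592 = 0.6097 → 0.61
exp(−rT) = exp(−0.058·0.1667) = 0.9904
N(−d₂) = N(-0.61) = 0.2709;  N(−d₁) = N(-0.77) = 0.2206
P = 380·0.9904·0.2709 − 420·0.2206 = 101.9538 − 92.6520 = 9.3018

$9.30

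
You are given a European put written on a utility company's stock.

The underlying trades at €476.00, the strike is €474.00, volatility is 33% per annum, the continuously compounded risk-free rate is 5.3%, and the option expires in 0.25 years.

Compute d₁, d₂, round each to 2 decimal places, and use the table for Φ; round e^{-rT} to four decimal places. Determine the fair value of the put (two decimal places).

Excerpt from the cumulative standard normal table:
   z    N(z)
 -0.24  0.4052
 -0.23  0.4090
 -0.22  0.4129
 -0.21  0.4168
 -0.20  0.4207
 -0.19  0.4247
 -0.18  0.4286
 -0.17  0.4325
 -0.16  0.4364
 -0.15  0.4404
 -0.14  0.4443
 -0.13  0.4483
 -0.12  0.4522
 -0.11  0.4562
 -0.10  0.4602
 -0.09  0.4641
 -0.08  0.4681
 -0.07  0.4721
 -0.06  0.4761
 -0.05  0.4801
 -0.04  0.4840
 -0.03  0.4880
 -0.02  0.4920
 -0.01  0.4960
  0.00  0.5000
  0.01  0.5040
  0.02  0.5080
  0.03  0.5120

σ√T = 0.33·√0.25 = 0.1650
ln(S/K) + (r + σ²/2)T = ln(476/474) + (0.053 + 0.33²/2)·0.25 = 0.0042 + 0.0269 = 0.0311
d₁ = 0.0311 / 0.1650 = 0.1883 which rounds to 0.19
d₂ = d₁ − σ√T = 0.1883 − 0.1650 = 0.0233 which rounds to 0.02
exp(−rT) = exp(−0.053·0.25) = 0.9868
N(−d₂) = N(-0.02) = 0.4920;  N(−d₁) = N(-0.19) = 0.4247
P = 474·0.9868·0.4920 − 476·0.4247 = 230.1297 − 202.1572 = 27.9725

€27.97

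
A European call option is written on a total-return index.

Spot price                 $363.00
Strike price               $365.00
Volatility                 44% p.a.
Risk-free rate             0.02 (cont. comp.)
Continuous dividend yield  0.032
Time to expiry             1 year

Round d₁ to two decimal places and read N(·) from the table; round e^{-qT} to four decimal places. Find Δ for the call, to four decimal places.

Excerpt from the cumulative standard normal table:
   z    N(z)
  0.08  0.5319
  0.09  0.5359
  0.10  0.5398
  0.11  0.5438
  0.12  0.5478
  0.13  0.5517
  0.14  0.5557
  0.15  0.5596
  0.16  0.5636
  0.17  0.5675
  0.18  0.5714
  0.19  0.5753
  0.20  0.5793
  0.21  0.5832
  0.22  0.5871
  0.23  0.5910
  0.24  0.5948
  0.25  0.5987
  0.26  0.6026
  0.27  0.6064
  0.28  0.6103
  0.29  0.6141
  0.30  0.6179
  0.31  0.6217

σ√T = 0.44·√1 = 0.4400
d₁ = [ln(363/365) + (0.02 − 0.032 + ½·0.44²)·1] / (σ√T) = (-0.0055 + 0.0848) / 0.4400 = 0.1802 ≈ 0.18
N(d₁) = N(0.18) = 0.5714
Δ_call = e^(−qT)·N(d₁) = 0.9685·0.5714 = 0.5534

0.5534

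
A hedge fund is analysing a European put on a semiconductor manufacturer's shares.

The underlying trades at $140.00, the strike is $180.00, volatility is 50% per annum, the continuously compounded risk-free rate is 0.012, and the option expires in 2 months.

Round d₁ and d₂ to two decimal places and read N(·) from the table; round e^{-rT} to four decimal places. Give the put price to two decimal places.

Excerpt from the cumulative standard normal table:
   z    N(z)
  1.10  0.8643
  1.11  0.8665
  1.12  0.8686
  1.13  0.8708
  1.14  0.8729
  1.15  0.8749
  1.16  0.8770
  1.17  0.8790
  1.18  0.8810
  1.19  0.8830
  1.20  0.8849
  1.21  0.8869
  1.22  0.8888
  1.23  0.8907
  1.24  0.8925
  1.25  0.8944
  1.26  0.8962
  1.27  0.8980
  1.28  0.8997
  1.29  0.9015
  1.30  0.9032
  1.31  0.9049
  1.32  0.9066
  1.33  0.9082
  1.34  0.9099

$41.26

T = 0.1667;  σ√T = 0.2041
ln(S/K) + (r + σ²/2)T = ln(140/180) + (0.012 + 0.5²/2)·0.1667 = -0.2513 + 0.0228 = -0.2285
d₁ = -0.2285 / 0.2041 = -1.1193 → -1.12
d₂ = d₁ − σ√T = -1.1193 − 0.2041 = -1.3234 → -1.32
exp(−rT) = exp(−0.012·0.1667) = 0.9980
P = 180·0.9980·N(1.32) − 140·N(1.12) = 180·0.9980·0.9066 − 140·0.8686 = 162.8616 − 121.6040 = 41.2576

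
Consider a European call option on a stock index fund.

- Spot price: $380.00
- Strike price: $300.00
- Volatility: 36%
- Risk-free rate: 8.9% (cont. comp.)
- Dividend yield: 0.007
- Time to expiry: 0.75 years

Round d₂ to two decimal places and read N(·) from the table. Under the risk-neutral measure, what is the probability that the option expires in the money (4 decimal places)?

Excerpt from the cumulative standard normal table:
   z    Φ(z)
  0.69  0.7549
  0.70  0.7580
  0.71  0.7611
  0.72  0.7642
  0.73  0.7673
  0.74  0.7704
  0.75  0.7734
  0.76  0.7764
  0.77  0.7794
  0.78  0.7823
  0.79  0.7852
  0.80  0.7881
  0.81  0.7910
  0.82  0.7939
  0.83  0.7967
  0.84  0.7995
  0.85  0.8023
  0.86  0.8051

0.7881

σ√T = 0.36 × 0.8660 = 0.3118
d₁ = [ln(380/300) + (0.089 − 0.007 + ½·0.36²)·0.75] / (σ√T) = (0.2364 + 0.1101) / 0.3118 = 1.1114 ⇒ 1.11
d₂ = 1.1114 − 0.3118 = 0.7996 ⇒ 0.80
Pr(exercise) under Q = N(d₂) = 0.7881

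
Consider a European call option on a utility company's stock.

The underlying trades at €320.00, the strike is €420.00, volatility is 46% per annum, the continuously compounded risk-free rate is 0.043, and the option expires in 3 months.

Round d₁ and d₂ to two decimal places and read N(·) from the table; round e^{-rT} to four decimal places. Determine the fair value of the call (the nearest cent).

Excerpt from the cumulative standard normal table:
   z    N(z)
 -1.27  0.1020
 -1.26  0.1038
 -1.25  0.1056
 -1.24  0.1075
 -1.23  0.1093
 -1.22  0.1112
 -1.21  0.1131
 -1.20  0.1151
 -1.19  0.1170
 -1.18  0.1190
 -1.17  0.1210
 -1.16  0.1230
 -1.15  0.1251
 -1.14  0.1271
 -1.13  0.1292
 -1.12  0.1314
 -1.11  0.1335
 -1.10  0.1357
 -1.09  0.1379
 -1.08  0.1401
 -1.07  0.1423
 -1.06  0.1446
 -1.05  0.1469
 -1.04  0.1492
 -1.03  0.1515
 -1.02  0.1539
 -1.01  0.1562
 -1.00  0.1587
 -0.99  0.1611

T = 0.25;  σ√T = 0.2300
d₁ = [ln(320/420) + (0.043 + 0.46²/2)·0.25] / 0.2300 = [-0.2719 + 0.0372] / 0.2300 = -1.0206 ⇒ -1.02
d₂ = d₁ − σ√T = -1.0206 − 0.2300 = -1.2506 ⇒ -1.25
e^(−rT) = e^(−0.043·0.25) = 0.9893
N(d₁) = N(-1.02) = 0.1539;  N(d₂) = N(-1.25) = 0.1056
C = 320·0.1539 − 420·0.9893·0.1056 = 49.2480 − 43.8774 = 5.3706

€5.37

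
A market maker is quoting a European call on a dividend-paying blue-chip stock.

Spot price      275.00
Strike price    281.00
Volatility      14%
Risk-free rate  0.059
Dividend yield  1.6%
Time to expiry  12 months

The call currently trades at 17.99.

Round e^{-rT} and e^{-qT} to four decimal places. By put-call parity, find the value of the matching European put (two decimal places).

12.26

e^(−qT) = e^(−0.016·1) = 0.9841;  e^(−rT) = e^(−0.059·1) = 0.9427
Put-call parity: C − P = S·e^(−qT) − K·e^(−rT) = 275·0.9841 − 281·0.9427 = 270.6275 − 264.8987 = 5.7288
P = C − (C − P) = 17.99 − (5.7288) = 12.2612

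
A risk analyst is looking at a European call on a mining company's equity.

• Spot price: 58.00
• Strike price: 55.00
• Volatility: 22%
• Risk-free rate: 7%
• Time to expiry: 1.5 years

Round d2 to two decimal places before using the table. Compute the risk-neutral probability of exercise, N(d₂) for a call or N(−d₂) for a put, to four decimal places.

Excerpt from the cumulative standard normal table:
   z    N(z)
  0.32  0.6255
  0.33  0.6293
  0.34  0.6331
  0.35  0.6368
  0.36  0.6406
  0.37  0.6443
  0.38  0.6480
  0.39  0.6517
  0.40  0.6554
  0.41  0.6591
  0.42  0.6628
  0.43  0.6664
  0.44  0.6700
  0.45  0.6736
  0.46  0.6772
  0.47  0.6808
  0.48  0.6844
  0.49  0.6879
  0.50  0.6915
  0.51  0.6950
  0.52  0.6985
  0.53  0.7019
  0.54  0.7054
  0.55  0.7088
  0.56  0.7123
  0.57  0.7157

T = 1.5;  σ√T = 0.2694
d₁ = [ln(58/55) + (0.07 + 0.22²/2)·1.5] / 0.2694 = [0.0531 + 0.1413] / 0.2694 = 0.7215 ⇒ 0.72
d₂ = d₁ − σ√T = 0.7215 − 0.2694 = 0.4521 ⇒ 0.45
Pr(exercise) under Q = N(d₂) = 0.6736

0.6736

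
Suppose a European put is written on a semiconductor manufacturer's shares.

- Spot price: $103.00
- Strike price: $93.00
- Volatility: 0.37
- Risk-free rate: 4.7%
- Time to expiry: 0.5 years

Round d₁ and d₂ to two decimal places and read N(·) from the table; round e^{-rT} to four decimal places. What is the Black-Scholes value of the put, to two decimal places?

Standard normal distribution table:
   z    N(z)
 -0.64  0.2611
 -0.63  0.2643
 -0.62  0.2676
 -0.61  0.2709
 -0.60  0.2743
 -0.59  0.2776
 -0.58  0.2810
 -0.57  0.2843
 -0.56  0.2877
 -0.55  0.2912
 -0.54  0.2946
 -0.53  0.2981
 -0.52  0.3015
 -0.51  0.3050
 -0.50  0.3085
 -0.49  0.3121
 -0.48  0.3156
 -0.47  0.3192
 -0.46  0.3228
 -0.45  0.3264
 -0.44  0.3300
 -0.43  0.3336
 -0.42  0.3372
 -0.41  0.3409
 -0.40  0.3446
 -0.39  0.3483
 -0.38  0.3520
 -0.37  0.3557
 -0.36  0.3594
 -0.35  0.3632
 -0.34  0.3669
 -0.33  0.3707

$5.09

σ√T = 0.37 × 0.7071 = 0.2616
ln(S/K) + (r + σ²/2)T = ln(103/93) + (0.047 + 0.37²/2)·0.5 = 0.1021 + 0.0577 = 0.1599
d₁ = 0.1599 / 0.2616 = 0.6110 → 0.61
d₂ = d₁ − σ√T = 0.6110 − 0.2616 = 0.3494 → 0.35
exp(−rT) = exp(−0.047·0.5) = 0.9768
N(−d₂) = N(-0.35) = 0.3632;  N(−d₁) = N(-0.61) = 0.2709
P = 93·0.9768·0.3632 − 103·0.2709 = 32.9940 − 27.9027 = 5.0913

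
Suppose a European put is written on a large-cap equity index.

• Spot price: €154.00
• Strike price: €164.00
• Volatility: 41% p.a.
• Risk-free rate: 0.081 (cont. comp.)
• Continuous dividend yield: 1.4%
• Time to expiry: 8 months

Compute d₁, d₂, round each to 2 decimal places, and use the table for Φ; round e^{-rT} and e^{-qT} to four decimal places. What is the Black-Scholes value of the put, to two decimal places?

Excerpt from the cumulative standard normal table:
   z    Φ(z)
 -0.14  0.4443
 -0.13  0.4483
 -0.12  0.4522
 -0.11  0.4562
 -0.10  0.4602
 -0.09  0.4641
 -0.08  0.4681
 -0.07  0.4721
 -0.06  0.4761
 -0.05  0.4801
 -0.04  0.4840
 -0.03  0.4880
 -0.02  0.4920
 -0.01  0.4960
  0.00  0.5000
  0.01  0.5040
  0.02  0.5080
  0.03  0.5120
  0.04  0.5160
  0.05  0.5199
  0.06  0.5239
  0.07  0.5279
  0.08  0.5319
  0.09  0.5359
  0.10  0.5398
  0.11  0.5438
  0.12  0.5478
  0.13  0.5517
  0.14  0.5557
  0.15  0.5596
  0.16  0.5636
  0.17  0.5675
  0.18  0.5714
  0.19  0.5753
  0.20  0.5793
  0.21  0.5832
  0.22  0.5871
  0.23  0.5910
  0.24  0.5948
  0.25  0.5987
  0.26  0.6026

€21.62

σ√T = 0.41 × 0.8165 = 0.3348
d₁ = [ln(154/164) + (0.081 − 0.014 + 0.41²/2)·0.6667] / 0.3348 = [-0.0629 + 0.1007] / 0.3348 = 0.1129 ≈ 0.11
d₂ = d₁ − σ√T = 0.1129 − 0.3348 = -0.2219 ≈ -0.22
e^(−qT) = e^(−0.014·0.6667) = 0.9907;  e^(−rT) = e^(−0.081·0.6667) = 0.9474
P = 164·0.9474·N(0.22) − 154·0.9907·N(-0.11) = 164·0.9474·0.5871 − 154·0.9907·0.4562 = 91.2198 − 69.6014 = 21.6184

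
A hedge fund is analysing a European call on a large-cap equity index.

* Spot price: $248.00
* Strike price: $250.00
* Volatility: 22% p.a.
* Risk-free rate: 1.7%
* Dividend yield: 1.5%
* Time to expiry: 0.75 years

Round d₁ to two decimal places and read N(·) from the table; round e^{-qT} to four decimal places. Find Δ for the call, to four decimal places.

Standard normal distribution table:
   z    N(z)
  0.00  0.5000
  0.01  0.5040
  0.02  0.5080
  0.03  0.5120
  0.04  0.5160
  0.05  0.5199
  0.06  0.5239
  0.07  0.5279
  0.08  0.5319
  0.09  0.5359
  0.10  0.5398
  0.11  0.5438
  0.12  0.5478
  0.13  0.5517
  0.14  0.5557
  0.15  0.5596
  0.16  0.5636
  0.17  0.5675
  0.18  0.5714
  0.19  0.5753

T = 0.75;  σ√T = 0.1905
d₁ = [ln(248/250) + (0.017 − 0.015 + ½·0.22²)·0.75] / (σ√T) = (-0.0080 + 0.0197) / 0.1905 = 0.0610 which rounds to 0.06
N(d₁) = N(0.06) = 0.5239
Δ_call = e^(−qT)·N(d₁) = 0.9888·0.5239 = 0.5180

0.5180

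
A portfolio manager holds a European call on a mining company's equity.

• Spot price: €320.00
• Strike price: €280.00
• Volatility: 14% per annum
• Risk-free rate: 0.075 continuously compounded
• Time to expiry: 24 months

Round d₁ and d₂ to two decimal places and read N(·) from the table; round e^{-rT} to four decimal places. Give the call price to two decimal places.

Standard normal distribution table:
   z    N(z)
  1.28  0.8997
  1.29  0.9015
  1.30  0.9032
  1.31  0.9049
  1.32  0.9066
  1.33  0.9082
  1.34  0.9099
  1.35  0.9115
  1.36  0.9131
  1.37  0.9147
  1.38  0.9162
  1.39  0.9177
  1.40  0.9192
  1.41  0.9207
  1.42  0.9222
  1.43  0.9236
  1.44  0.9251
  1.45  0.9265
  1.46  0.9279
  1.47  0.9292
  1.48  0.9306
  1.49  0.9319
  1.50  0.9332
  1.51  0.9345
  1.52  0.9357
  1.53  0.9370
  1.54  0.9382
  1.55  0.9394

σ√T = 0.14·√2 = 0.1980
d₁ = [ln(320/280) + (0.075 + 0.14²/2)·2] / 0.1980 = [0.1335 + 0.1696] / 0.1980 = 1.5310 → 1.53
d₂ = d₁ − σ√T = 1.5310 − 0.1980 = 1.3331 → 1.33
exp(−rT) = exp(−0.075·2) = 0.8607
N(d₁) = N(1.53) = 0.9370;  N(d₂) = N(1.33) = 0.9082
C = 320·0.9370 − 280·0.8607·0.9082 = 299.8400 − 218.8726 = 80.9674

€80.97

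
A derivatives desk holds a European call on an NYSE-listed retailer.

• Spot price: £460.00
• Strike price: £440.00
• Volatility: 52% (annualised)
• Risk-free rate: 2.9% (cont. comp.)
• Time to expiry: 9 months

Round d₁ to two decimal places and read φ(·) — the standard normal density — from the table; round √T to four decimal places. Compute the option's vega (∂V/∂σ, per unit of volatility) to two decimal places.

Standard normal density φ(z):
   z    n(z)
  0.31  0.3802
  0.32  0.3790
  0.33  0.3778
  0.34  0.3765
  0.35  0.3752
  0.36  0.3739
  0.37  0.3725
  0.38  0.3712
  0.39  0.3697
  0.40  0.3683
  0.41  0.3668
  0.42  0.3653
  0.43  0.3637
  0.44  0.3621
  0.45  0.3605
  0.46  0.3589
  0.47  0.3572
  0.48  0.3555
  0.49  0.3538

148.39

T = 0.75;  σ√T = 0.4503
d₁ = [ln(460/440) + (0.029 + 0.52²/2)·0.75] / 0.4503 = [0.0445 + 0.1232] / 0.4503 = 0.3722 which rounds to 0.37
√T = √0.75 = 0.8660
φ(d₁) = φ(0.37) = 0.3725
vega = S·φ(d₁)·√T = 460·0.3725·0.8660 = 148.3891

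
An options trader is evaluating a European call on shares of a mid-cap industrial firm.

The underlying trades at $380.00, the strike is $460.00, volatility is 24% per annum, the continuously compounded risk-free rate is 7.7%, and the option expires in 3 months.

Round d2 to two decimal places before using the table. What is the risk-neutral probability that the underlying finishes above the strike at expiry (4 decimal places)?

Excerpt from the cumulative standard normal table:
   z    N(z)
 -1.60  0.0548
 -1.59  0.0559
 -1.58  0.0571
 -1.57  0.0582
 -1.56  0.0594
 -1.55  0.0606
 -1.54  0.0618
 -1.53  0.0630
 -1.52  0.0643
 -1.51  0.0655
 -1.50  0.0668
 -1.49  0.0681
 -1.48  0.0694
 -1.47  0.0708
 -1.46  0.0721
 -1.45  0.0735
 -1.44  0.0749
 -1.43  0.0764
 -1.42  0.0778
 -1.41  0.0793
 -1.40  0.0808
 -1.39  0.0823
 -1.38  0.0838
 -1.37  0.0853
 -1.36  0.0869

σ√T = 0.24 × 0.5000 = 0.1200
d₁ = [ln(380/460) + (0.077 + ½·0.24²)·0.25] / (σ√T) = (-0.1911 + 0.0265) / 0.1200 = -1.3717 ≈ -1.37
d₂ = -1.3717 − 0.1200 = -1.4917 ≈ -1.49
Pr(exercise) under Q = N(d₂) = 0.0681

0.0681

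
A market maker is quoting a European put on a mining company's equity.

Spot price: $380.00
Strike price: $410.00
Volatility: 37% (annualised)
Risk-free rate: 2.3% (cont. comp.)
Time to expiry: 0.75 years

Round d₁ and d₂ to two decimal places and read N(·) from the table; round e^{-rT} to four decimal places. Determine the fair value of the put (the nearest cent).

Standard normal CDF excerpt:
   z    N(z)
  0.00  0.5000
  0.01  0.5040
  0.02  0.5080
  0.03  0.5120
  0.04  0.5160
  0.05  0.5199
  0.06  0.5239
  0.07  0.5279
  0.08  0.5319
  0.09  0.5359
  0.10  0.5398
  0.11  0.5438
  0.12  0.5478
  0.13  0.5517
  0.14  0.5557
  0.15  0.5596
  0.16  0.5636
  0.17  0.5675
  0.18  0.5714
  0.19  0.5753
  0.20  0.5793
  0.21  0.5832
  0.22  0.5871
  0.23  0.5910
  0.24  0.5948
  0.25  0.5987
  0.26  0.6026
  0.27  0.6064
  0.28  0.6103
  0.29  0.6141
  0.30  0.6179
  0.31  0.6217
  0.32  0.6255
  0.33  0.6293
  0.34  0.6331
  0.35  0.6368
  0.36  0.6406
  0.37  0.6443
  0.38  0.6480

σ√T = 0.37·√0.75 = 0.3204
d₁ = [ln(380/410) + (0.023 + 0.37²/2)·0.75] / 0.3204 = [-0.0760 + 0.0686] / 0.3204 = -0.0231 which rounds to -0.02
d₂ = d₁ − σ√T = -0.0231 − 0.3204 = -0.3435 which rounds to -0.34
exp(−rT) = exp(−0.023·0.75) = 0.9829
N(−d₂) = N(0.34) = 0.6331;  N(−d₁) = N(0.02) = 0.5080
P = 410·0.9829·0.6331 − 380·0.5080 = 255.1323 − 193.0400 = 62.0923

$62.09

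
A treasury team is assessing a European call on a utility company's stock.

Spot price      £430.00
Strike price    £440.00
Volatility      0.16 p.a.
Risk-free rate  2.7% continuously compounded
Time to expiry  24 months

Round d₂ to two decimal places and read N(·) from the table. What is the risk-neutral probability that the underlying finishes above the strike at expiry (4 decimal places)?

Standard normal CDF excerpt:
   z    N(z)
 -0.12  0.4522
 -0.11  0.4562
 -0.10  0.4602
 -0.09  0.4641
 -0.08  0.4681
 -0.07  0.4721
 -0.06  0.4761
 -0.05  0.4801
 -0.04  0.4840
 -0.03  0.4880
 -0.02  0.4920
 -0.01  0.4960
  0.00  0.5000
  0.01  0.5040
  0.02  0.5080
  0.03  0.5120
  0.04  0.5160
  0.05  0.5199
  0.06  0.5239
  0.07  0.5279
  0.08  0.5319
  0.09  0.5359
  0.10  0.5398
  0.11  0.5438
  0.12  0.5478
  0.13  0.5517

0.5080

σ√T = 0.16·√2 = 0.2263
d₁ = [ln(430/440) + (0.027 + ½·0.16²)·2] / (σ√T) = (-0.0230 + 0.0796) / 0.2263 = 0.2502 ≈ 0.25
d₂ = 0.2502 − 0.2263 = 0.0239 ≈ 0.02
Risk-neutral Pr[S_T > K] = N(d₂) = N(0.02) = 0.5080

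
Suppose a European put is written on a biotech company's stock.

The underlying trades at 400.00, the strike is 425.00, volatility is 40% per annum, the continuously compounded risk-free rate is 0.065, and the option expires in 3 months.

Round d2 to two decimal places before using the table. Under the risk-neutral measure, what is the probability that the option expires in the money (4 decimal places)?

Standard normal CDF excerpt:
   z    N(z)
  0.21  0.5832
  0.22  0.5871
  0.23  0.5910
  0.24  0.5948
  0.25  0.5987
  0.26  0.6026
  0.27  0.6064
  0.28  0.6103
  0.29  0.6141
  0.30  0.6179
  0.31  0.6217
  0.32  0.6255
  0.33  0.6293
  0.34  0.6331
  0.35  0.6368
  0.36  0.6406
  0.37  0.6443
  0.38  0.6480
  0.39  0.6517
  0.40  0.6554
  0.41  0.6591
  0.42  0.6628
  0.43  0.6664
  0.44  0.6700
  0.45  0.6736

0.6255

σ√T = 0.4 × 0.5000 = 0.2000
d₁ = [ln(400/425) + (0.065 + 0.4²/2)·0.25] / 0.2000 = [-0.0606 + 0.0363] / 0.2000 = -0.1219 ≈ -0.12
d₂ = d₁ − σ√T = -0.1219 − 0.2000 = -0.3219 ≈ -0.32
Risk-neutral Pr[S_T < K] = N(−d₂) = N(0.32) = 0.6255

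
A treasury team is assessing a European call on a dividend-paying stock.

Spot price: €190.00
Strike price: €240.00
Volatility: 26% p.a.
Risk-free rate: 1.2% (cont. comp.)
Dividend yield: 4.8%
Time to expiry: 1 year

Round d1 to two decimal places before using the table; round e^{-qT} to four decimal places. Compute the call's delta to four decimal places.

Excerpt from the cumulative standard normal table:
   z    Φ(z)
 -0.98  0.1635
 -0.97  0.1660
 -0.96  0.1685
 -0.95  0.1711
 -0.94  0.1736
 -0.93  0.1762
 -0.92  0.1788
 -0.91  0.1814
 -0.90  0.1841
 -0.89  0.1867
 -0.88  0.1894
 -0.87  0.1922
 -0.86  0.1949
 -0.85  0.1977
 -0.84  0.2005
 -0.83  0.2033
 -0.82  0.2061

σ√T = 0.26·√1 = 0.2600
d₁ = [ln(190/240) + (0.012 − 0.048 + ½·0.26²)·1] / (σ√T) = (-0.2336 − 0.0022) / 0.2600 = -0.9070 ≈ -0.91
N(d₁) = N(-0.91) = 0.1814
Δ_call = exp(−qT)·N(d₁) = 0.9531·0.1814 = 0.1729

0.1729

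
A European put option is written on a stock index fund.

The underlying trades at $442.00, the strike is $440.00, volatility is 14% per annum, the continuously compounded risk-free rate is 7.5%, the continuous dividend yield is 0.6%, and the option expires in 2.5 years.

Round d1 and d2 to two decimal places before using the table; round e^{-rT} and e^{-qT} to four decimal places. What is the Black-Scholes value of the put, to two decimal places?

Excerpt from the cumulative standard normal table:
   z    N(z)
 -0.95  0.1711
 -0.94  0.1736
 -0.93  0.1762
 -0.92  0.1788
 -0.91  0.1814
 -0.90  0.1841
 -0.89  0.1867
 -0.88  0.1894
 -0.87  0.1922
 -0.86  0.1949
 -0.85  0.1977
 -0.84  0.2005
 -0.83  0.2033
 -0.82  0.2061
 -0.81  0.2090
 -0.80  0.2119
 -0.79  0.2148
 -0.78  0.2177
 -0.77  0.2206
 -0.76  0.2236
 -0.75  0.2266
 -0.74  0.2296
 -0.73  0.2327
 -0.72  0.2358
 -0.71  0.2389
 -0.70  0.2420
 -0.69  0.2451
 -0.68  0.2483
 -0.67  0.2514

σ√T = 0.14 × 1.5811 = 0.2214
d₁ = [ln(442/440) + (0.075 − 0.006 + 0.14²/2)·2.5] / 0.2214 = [0.0045 + 0.1970] / 0.2214 = 0.9104 ⇒ 0.91
d₂ = d₁ − σ√T = 0.9104 − 0.2214 = 0.6891 ⇒ 0.69
exp(−qT) = exp(−0.006·2.5) = 0.9851;  exp(−rT) = exp(−0.075·2.5) = 0.8290
N(−d₂) = N(-0.69) = 0.2451;  N(−d₁) = N(-0.91) = 0.1814
P = 440·0.8290·0.2451 − 442·0.9851·0.1814 = 89.4027 − 78.9841 = 10.4185

$10.42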